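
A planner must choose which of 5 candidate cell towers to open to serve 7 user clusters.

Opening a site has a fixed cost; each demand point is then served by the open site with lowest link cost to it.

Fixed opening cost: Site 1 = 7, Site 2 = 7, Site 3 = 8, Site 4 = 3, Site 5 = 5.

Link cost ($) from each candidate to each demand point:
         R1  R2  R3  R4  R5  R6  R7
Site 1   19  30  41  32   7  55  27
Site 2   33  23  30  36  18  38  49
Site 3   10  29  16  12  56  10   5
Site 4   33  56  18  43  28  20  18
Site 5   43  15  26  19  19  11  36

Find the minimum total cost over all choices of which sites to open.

Open {Site 1, Site 3, Site 5}: assign each demand point to its cheapest open site.
  R1→Site 3 10, R2→Site 5 15, R3→Site 3 16, R4→Site 3 12, R5→Site 1 7, R6→Site 3 10, R7→Site 3 5
  link cost 75, fixed 20 → total 95.
Compare {Site 1, Site 3, Site 4, Site 5}: link cost 75 + fixed 23 = 98.
Compare {Site 3, Site 5}: link cost 87 + fixed 13 = 100.
Compare {Site 1, Site 2, Site 3, Site 5}: link cost 75 + fixed 27 = 102.
All other subsets cost ≥ 98. Minimum total cost: 95.

95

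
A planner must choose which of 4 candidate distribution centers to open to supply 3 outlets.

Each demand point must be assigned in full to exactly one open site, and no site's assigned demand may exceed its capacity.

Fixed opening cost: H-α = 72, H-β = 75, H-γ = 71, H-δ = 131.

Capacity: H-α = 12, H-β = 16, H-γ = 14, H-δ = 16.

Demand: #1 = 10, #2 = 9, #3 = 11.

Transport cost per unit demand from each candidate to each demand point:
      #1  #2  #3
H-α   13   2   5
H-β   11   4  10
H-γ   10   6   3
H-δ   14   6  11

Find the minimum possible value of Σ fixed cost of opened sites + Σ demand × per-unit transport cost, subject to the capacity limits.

379

Open {H-α, H-β, H-γ}; cheapest assignment that respects the capacities:
  H-α (cap 12, load 9): #2 — cost 9×2 = 18
  H-β (cap 16, load 10): #1 — cost 10×11 = 110
  H-γ (cap 14, load 11): #3 — cost 11×3 = 33
  Shipping 161, fixed 218 → total 379.
  Any other capacity-feasible assignment to {H-α, H-β, H-γ} ships for at least 161.
Compare {H-α, H-γ, H-δ}: its best feasible assignment gives total 465.
Compare {H-β, H-γ, H-δ}: its best feasible assignment gives total 474.
Every other set of open sites that can feasibly serve all demand totals ≥ 465 even under its best assignment. Minimum: 379.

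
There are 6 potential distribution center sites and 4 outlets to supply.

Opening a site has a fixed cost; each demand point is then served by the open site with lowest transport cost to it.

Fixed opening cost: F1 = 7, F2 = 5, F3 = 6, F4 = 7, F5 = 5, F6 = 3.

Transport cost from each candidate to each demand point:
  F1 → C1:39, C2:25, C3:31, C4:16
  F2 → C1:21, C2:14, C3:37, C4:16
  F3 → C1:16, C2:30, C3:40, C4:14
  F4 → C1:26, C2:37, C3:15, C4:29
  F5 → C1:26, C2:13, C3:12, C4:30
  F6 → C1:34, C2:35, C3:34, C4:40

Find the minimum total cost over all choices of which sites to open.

66

Open {F3, F5}: assign each demand point to its cheapest open site.
  C1→F3 16, C2→F5 13, C3→F5 12, C4→F3 14
  transport cost 55, fixed 11 → total 66.
Compare {F3, F5, F6}: transport cost 55 + fixed 14 = 69.
Compare {F2, F3, F5}: transport cost 55 + fixed 16 = 71.
Compare {F2, F5}: transport cost 62 + fixed 10 = 72.
All other subsets cost ≥ 69. Minimum total cost: 66.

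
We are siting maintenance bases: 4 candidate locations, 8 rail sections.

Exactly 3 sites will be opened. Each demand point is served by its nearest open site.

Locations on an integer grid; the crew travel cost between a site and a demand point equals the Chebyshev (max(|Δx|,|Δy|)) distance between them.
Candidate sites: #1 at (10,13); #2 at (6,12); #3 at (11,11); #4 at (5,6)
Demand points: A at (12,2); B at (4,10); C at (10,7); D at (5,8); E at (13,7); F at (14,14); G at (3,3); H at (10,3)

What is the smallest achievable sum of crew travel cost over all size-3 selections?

Open {#2, #3, #4}.
  A→#4 7, B→#2 2, C→#3 4, D→#4 2, E→#3 4, F→#3 3, G→#4 3, H→#4 5  ⇒ total 30.
Compare {#1, #3, #4}: total 32.
Compare {#1, #2, #4}: total 34.
No size-3 selection does better; minimum is 30.

30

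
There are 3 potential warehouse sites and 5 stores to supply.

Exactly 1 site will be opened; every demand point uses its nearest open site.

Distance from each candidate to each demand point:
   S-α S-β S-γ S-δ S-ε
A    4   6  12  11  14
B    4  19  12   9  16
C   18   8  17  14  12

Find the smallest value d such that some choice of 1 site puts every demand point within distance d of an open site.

Open {A}.
  Farthest demand point is S-ε at distance 14 (to A); all others are ≤ 14.
With {C} the worst case is 18.
With {B} the worst case is 19.
No size-1 selection achieves below 14.

14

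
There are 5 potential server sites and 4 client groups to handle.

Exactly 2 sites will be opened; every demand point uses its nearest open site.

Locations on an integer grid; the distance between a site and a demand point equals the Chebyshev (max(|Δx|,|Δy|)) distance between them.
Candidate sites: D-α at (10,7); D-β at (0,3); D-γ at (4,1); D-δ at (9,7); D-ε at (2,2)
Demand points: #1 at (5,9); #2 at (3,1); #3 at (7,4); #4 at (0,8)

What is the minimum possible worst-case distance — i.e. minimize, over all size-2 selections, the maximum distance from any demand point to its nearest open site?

5

Open {D-α, D-β}.
  Farthest demand point is #1 at distance 5 (to D-α); all others are ≤ 5.
With {D-β, D-δ} the worst case is 5.
With {D-α, D-ε} the worst case is 6.
No size-2 selection achieves below 5.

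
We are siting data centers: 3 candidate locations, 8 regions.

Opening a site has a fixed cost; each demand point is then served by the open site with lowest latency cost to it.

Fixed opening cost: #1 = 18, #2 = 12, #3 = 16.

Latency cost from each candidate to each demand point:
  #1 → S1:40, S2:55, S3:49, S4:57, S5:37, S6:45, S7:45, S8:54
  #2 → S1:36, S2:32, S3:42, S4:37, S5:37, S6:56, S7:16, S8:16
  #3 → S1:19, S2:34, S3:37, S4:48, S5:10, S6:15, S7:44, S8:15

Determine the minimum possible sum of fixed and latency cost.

209

Open {#2, #3}: assign each demand point to its cheapest open site.
  S1→#3 19, S2→#2 32, S3→#3 37, S4→#2 37, S5→#3 10, S6→#3 15, S7→#2 16, S8→#3 15
  latency cost 181, fixed 28 → total 209.
Compare {#1, #2, #3}: latency cost 181 + fixed 46 = 227.
Compare {#3}: latency cost 222 + fixed 16 = 238.
Compare {#1, #3}: latency cost 222 + fixed 34 = 256.
All other subsets cost ≥ 227. Minimum total cost: 209.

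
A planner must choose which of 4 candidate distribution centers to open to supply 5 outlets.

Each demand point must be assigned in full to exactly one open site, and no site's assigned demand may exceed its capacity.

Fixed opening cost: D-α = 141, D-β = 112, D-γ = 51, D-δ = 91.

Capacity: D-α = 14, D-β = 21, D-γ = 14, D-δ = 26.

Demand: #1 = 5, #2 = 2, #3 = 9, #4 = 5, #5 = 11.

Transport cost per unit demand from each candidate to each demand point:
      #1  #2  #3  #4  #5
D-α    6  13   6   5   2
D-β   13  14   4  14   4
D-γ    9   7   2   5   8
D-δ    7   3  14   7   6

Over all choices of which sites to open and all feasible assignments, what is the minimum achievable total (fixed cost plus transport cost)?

Open {D-γ, D-δ}; cheapest assignment that respects the capacities:
  D-γ (cap 14, load 14): #3, #4 — cost 9×2 + 5×5 = 43
  D-δ (cap 26, load 18): #1, #2, #5 — cost 5×7 + 2×3 + 11×6 = 107
  Shipping 150, fixed 142 → total 292.
  Any other capacity-feasible assignment to {D-γ, D-δ} ships for at least 150.
Compare {D-β, D-γ}: its best feasible assignment gives total 327.
Compare {D-β, D-δ}: its best feasible assignment gives total 359.
Every other set of open sites that can feasibly serve all demand totals ≥ 327 even under its best assignment. Minimum: 292.

292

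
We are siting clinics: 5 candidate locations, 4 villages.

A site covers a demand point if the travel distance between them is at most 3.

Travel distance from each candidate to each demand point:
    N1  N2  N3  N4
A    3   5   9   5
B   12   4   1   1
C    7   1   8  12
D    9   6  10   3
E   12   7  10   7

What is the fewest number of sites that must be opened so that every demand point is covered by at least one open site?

3

Coverage sets (demand points within 3 of each site):
  A: {N1}
  B: {N3, N4}
  C: {N2}
  D: {N4}
  E: {}
No 2 sites suffice: every size-2 union leaves at least one demand point uncovered.
But {A, B, C} covers everything, so the minimum is 3.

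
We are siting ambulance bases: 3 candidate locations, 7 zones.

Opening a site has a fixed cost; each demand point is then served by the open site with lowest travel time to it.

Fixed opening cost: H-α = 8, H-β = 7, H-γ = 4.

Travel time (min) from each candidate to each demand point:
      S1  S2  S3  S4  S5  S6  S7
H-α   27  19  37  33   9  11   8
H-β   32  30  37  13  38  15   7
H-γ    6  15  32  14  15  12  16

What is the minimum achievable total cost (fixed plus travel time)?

Open {H-α, H-γ}: assign each demand point to its cheapest open site.
  S1→H-γ 6, S2→H-γ 15, S3→H-γ 32, S4→H-γ 14, S5→H-α 9, S6→H-α 11, S7→H-α 8
  travel time 95, fixed 12 → total 107.
Compare {H-β, H-γ}: travel time 100 + fixed 11 = 111.
Compare {H-α, H-β, H-γ}: travel time 93 + fixed 19 = 112.
Compare {H-γ}: travel time 110 + fixed 4 = 114.
All other subsets cost ≥ 111. Minimum total cost: 107.

107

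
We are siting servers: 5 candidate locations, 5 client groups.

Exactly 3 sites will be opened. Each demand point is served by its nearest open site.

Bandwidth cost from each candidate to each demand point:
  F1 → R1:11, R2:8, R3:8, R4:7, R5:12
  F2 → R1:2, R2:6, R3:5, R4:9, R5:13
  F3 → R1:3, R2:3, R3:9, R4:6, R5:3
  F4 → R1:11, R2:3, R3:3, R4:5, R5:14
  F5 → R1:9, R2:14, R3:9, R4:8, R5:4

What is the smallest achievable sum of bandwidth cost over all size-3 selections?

16

Open {F2, F3, F4}.
  R1→F2 2, R2→F3 3, R3→F4 3, R4→F4 5, R5→F3 3  ⇒ total 16.
Compare {F1, F3, F4}: total 17.
Compare {F2, F4, F5}: total 17.
No size-3 selection does better; minimum is 16.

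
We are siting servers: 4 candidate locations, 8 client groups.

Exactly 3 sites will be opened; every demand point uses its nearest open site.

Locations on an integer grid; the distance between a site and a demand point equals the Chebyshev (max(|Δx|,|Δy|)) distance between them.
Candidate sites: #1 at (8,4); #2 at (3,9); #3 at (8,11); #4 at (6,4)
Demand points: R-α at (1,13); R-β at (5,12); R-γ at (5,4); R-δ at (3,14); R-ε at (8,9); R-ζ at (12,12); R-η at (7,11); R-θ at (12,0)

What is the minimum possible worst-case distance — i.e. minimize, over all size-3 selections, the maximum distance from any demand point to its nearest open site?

5

Open {#1, #2, #3}.
  Farthest demand point is R-δ at distance 5 (to #2); all others are ≤ 5.
With {#2, #3, #4} the worst case is 6.
With {#1, #3, #4} the worst case is 7.
No size-3 selection achieves below 5.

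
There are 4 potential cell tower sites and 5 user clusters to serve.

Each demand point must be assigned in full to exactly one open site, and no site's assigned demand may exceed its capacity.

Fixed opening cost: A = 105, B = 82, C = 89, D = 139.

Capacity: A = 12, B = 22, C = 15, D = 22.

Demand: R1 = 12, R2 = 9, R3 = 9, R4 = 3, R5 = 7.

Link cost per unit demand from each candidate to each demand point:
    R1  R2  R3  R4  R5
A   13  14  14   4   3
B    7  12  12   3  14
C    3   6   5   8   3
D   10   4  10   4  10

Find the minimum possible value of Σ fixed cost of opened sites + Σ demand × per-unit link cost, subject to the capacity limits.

Open {A, C, D}; cheapest assignment that respects the capacities:
  A (cap 12, load 10): R4, R5 — cost 3×4 + 7×3 = 33
  C (cap 15, load 12): R1 — cost 12×3 = 36
  D (cap 22, load 18): R2, R3 — cost 9×4 + 9×10 = 126
  Shipping 195, fixed 333 → total 528.
  Any other capacity-feasible assignment to {A, C, D} ships for at least 195.
Compare {B, D}: its best feasible assignment gives total 531.
Compare {A, B, C}: its best feasible assignment gives total 546.
Every other set of open sites that can feasibly serve all demand totals ≥ 531 even under its best assignment. Minimum: 528.

528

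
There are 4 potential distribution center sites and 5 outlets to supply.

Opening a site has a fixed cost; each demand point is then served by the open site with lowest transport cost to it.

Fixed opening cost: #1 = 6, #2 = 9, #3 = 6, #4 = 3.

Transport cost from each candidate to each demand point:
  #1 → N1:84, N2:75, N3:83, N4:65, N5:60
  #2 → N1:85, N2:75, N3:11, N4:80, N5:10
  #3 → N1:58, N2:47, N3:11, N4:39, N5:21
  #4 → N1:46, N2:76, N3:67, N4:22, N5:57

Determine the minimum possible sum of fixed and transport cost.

154

Open {#2, #3, #4}: assign each demand point to its cheapest open site.
  N1→#4 46, N2→#3 47, N3→#2 11, N4→#4 22, N5→#2 10
  transport cost 136, fixed 18 → total 154.
Compare {#3, #4}: transport cost 147 + fixed 9 = 156.
Compare {#1, #2, #3, #4}: transport cost 136 + fixed 24 = 160.
Compare {#1, #3, #4}: transport cost 147 + fixed 15 = 162.
All other subsets cost ≥ 156. Minimum total cost: 154.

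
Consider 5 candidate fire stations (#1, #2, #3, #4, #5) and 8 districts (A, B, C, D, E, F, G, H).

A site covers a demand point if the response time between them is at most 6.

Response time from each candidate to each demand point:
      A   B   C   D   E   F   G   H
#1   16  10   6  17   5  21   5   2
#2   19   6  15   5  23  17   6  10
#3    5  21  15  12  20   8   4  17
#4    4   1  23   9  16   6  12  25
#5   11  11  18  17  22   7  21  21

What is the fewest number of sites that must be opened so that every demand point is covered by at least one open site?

3

Coverage sets (demand points within 6 of each site):
  #1: {C, E, G, H}
  #2: {B, D, G}
  #3: {A, G}
  #4: {A, B, F}
  #5: {}
No 2 sites suffice: every size-2 union leaves at least one demand point uncovered.
But {#1, #2, #4} covers everything, so the minimum is 3.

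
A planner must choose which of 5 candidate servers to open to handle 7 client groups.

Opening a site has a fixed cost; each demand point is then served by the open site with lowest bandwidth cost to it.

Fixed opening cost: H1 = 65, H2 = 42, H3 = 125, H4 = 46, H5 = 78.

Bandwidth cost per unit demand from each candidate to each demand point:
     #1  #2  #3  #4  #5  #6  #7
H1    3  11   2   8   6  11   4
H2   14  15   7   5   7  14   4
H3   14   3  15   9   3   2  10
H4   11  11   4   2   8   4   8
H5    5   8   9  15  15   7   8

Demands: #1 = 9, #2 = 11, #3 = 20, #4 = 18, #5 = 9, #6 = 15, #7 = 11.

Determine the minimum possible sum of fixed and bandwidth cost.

Open {H1, H3, H4}: assign each demand point to its cheapest open site.
  #1→H1 9×3=27, #2→H3 11×3=33, #3→H1 20×2=40, #4→H4 18×2=36, #5→H3 9×3=27, #6→H3 15×2=30, #7→H1 11×4=44
  bandwidth cost 237, fixed 236 → total 473.
Compare {H1, H4}: bandwidth cost 382 + fixed 111 = 493.
Compare {H1, H2, H3, H4}: bandwidth cost 237 + fixed 278 = 515.
Compare {H1, H2, H3}: bandwidth cost 291 + fixed 232 = 523.
All other subsets cost ≥ 493. Minimum total cost: 473.

473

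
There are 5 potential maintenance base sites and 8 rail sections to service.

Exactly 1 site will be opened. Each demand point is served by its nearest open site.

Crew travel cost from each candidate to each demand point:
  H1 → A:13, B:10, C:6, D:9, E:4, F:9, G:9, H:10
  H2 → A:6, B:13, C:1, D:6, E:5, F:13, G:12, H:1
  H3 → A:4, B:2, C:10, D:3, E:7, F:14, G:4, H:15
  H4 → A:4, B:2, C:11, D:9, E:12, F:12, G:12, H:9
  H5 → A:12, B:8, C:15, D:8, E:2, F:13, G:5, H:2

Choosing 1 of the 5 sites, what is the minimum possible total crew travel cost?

57

Open {H2}.
  A→H2 6, B→H2 13, C→H2 1, D→H2 6, E→H2 5, F→H2 13, G→H2 12, H→H2 1  ⇒ total 57.
Compare {H3}: total 59.
Compare {H5}: total 65.
No size-1 selection does better; minimum is 57.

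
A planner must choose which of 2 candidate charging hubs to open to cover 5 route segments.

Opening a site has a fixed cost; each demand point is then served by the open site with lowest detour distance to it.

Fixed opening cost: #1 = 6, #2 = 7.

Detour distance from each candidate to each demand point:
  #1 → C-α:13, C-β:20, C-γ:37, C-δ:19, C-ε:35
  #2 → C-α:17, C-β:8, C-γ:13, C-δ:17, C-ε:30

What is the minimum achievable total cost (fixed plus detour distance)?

Open {#2}: assign each demand point to its cheapest open site.
  C-α→#2 17, C-β→#2 8, C-γ→#2 13, C-δ→#2 17, C-ε→#2 30
  detour distance 85, fixed 7 → total 92.
Compare {#1, #2}: detour distance 81 + fixed 13 = 94.
Compare {#1}: detour distance 124 + fixed 6 = 130.

92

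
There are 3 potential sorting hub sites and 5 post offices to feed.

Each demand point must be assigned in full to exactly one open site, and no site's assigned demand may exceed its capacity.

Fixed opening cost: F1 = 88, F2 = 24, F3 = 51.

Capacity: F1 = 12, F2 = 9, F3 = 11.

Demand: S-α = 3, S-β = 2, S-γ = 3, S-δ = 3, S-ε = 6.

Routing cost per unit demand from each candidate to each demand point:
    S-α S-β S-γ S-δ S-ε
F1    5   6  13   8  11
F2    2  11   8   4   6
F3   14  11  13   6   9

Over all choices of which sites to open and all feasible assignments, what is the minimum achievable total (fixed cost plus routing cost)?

Open {F2, F3}; cheapest assignment that respects the capacities:
  F2 (cap 9, load 9): S-α, S-γ, S-δ — cost 3×2 + 3×8 + 3×4 = 42
  F3 (cap 11, load 8): S-β, S-ε — cost 2×11 + 6×9 = 76
  Shipping 118, fixed 75 → total 193.
  Any other capacity-feasible assignment to {F2, F3} ships for at least 118.
Compare {F1, F2}: its best feasible assignment gives total 223.
Compare {F1, F2, F3}: its best feasible assignment gives total 268.
Every other set of open sites that can feasibly serve all demand totals ≥ 223 even under its best assignment. Minimum: 193.

193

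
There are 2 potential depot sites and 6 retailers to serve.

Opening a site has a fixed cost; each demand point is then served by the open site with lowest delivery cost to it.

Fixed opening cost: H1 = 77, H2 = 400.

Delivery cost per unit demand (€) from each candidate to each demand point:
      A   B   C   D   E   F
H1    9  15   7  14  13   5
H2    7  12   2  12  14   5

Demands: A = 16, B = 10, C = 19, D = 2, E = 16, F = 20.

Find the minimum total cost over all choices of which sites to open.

Open {H1}: assign each demand point to its cheapest open site.
  A→H1 16×9=144, B→H1 10×15=150, C→H1 19×7=133, D→H1 2×14=28, E→H1 16×13=208, F→H1 20×5=100
  delivery cost 763, fixed 77 → total 840.
Compare {H2}: delivery cost 618 + fixed 400 = 1018.
Compare {H1, H2}: delivery cost 602 + fixed 477 = 1079.

840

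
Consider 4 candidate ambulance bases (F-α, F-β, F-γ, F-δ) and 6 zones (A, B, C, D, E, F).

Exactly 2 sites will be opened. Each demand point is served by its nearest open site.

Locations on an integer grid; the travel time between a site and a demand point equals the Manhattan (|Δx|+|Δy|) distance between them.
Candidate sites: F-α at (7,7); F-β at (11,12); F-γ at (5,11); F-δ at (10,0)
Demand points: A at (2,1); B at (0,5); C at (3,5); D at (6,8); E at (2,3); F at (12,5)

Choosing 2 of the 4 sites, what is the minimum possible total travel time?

Open {F-α, F-δ}.
  A→F-δ 9, B→F-α 9, C→F-α 6, D→F-α 2, E→F-α 9, F→F-α 7  ⇒ total 42.
Compare {F-α, F-β}: total 44.
Compare {F-α, F-γ}: total 44.
No size-2 selection does better; minimum is 42.

42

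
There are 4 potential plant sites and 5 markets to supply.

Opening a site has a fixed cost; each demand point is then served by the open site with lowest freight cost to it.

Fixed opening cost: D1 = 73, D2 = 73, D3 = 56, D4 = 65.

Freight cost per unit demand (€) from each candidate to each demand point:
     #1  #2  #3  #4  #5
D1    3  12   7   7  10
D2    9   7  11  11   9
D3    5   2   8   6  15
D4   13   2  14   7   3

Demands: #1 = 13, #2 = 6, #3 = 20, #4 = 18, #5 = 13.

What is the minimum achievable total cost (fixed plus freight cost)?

494

Open {D1, D4}: assign each demand point to its cheapest open site.
  #1→D1 13×3=39, #2→D4 6×2=12, #3→D1 20×7=140, #4→D1 18×7=126, #5→D4 13×3=39
  freight cost 356, fixed 138 → total 494.
Compare {D3, D4}: freight cost 384 + fixed 121 = 505.
Compare {D1, D3, D4}: freight cost 338 + fixed 194 = 532.
Compare {D1, D3}: freight cost 429 + fixed 129 = 558.
All other subsets cost ≥ 505. Minimum total cost: 494.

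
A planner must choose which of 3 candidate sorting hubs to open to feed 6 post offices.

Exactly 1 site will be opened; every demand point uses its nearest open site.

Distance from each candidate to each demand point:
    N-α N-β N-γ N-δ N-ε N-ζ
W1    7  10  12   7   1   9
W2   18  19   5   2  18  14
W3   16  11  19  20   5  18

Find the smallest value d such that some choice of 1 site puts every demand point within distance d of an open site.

Open {W1}.
  Farthest demand point is N-γ at distance 12 (to W1); all others are ≤ 12.
With {W2} the worst case is 19.
With {W3} the worst case is 20.
No size-1 selection achieves below 12.

12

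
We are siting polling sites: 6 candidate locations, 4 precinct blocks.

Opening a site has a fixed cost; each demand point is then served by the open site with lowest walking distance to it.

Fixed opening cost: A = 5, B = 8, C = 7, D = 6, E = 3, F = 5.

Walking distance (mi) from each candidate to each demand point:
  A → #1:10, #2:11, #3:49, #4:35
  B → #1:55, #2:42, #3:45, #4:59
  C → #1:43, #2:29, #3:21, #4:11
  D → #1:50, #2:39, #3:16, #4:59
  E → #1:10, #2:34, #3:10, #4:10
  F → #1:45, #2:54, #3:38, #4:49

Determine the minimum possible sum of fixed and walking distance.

Open {A, E}: assign each demand point to its cheapest open site.
  #1→A 10, #2→A 11, #3→E 10, #4→E 10
  walking distance 41, fixed 8 → total 49.
Compare {A, E, F}: walking distance 41 + fixed 13 = 54.
Compare {A, D, E}: walking distance 41 + fixed 14 = 55.
Compare {A, C, E}: walking distance 41 + fixed 15 = 56.
All other subsets cost ≥ 54. Minimum total cost: 49.

49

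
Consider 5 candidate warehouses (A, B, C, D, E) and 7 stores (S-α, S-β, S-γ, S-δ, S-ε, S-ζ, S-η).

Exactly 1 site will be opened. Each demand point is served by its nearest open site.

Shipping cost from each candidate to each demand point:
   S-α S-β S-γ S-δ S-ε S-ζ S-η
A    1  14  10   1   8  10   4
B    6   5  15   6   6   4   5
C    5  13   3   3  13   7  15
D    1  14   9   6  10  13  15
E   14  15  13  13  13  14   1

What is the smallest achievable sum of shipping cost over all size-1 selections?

Open {B}.
  S-α→B 6, S-β→B 5, S-γ→B 15, S-δ→B 6, S-ε→B 6, S-ζ→B 4, S-η→B 5  ⇒ total 47.
Compare {A}: total 48.
Compare {C}: total 59.
No size-1 selection does better; minimum is 47.

47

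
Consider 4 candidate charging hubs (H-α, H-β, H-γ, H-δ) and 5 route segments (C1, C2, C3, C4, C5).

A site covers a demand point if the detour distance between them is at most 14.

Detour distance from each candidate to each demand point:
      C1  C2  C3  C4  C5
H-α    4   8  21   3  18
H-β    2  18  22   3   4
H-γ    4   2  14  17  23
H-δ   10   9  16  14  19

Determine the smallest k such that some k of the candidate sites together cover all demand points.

Coverage sets (demand points within 14 of each site):
  H-α: {C1, C2, C4}
  H-β: {C1, C4, C5}
  H-γ: {C1, C2, C3}
  H-δ: {C1, C2, C4}
No single site covers all 5 demand points.
But {H-β, H-γ} covers everything, so the minimum is 2.

2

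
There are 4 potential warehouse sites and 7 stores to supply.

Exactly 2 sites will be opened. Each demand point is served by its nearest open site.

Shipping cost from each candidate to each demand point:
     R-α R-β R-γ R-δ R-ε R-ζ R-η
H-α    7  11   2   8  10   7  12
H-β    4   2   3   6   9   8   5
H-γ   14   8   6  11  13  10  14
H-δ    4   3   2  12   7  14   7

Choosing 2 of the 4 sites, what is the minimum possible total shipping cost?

Open {H-β, H-δ}.
  R-α→H-β 4, R-β→H-β 2, R-γ→H-δ 2, R-δ→H-β 6, R-ε→H-δ 7, R-ζ→H-β 8, R-η→H-β 5  ⇒ total 34.
Compare {H-α, H-β}: total 35.
Compare {H-β, H-γ}: total 37.
No size-2 selection does better; minimum is 34.

34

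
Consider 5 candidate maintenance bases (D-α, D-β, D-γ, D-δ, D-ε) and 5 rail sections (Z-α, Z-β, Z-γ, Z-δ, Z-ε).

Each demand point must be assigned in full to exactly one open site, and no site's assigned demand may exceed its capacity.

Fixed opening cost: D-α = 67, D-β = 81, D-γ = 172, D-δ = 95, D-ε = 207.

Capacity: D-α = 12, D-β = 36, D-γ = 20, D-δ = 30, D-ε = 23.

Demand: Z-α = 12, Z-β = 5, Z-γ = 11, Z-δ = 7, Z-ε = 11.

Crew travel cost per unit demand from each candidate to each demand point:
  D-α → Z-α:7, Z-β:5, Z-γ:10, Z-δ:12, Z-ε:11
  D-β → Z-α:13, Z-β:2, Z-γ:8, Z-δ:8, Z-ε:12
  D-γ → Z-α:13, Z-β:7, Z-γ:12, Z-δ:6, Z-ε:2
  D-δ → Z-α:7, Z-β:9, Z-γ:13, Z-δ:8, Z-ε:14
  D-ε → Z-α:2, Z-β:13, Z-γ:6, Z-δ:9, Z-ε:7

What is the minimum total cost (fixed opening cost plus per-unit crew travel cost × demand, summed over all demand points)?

518

Open {D-α, D-β}; cheapest assignment that respects the capacities:
  D-α (cap 12, load 12): Z-α — cost 12×7 = 84
  D-β (cap 36, load 34): Z-β, Z-γ, Z-δ, Z-ε — cost 5×2 + 11×8 + 7×8 + 11×12 = 286
  Shipping 370, fixed 148 → total 518.
  Any other capacity-feasible assignment to {D-α, D-β} ships for at least 370.
Compare {D-β, D-ε}: its best feasible assignment gives total 543.
Compare {D-β, D-δ}: its best feasible assignment gives total 546.
Every other set of open sites that can feasibly serve all demand totals ≥ 543 even under its best assignment. Minimum: 518.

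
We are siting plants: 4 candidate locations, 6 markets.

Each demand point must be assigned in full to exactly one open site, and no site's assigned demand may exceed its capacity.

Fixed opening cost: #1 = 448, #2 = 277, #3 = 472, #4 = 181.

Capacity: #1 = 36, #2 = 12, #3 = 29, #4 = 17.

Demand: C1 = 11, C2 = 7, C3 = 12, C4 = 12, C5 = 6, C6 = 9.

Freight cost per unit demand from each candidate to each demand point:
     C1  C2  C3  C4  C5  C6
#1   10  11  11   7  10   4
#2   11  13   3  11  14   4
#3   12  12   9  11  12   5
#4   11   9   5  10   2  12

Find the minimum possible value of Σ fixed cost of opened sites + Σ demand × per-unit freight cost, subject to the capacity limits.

Open {#1, #2, #4}; cheapest assignment that respects the capacities:
  #1 (cap 36, load 32): C1, C4, C6 — cost 11×10 + 12×7 + 9×4 = 230
  #2 (cap 12, load 12): C3 — cost 12×3 = 36
  #4 (cap 17, load 13): C2, C5 — cost 7×9 + 6×2 = 75
  Shipping 341, fixed 906 → total 1247.
  Any other capacity-feasible assignment to {#1, #2, #4} ships for at least 341.
Compare {#2, #3, #4}: its best feasible assignment gives total 1360.
Compare {#1, #3}: its best feasible assignment gives total 1404.
Every other set of open sites that can feasibly serve all demand totals ≥ 1360 even under its best assignment. Minimum: 1247.

1247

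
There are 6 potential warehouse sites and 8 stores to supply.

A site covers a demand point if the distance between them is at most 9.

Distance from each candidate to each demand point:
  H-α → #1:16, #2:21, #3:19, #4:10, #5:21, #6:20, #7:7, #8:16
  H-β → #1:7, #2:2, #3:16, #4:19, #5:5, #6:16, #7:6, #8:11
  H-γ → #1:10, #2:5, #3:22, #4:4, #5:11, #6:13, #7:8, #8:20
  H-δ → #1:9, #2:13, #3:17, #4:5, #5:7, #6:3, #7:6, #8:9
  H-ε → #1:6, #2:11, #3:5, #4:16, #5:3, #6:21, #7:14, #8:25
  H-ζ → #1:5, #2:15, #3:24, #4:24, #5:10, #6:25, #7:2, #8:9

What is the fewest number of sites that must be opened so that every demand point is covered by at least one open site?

3

Coverage sets (demand points within 9 of each site):
  H-α: {#7}
  H-β: {#1, #2, #5, #7}
  H-γ: {#2, #4, #7}
  H-δ: {#1, #4, #5, #6, #7, #8}
  H-ε: {#1, #3, #5}
  H-ζ: {#1, #7, #8}
No 2 sites suffice: every size-2 union leaves at least one demand point uncovered.
But {H-β, H-δ, H-ε} covers everything, so the minimum is 3.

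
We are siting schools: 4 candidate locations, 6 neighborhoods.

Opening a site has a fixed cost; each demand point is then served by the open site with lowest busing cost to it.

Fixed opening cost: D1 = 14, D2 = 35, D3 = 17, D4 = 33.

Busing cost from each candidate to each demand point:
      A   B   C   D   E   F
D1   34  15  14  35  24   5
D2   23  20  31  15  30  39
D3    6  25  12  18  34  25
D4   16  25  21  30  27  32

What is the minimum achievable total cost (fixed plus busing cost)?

111

Open {D1, D3}: assign each demand point to its cheapest open site.
  A→D3 6, B→D1 15, C→D3 12, D→D3 18, E→D1 24, F→D1 5
  busing cost 80, fixed 31 → total 111.
Compare {D3}: busing cost 120 + fixed 17 = 137.
Compare {D1}: busing cost 127 + fixed 14 = 141.
Compare {D1, D2, D3}: busing cost 77 + fixed 66 = 143.
All other subsets cost ≥ 137. Minimum total cost: 111.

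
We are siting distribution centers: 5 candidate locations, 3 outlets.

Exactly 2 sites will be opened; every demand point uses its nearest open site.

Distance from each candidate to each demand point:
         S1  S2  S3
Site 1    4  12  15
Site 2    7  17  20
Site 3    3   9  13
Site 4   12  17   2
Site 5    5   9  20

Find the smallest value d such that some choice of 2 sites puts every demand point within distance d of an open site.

Open {Site 3, Site 4}.
  Farthest demand point is S2 at distance 9 (to Site 3); all others are ≤ 9.
With {Site 4, Site 5} the worst case is 9.
With {Site 1, Site 4} the worst case is 12.
No size-2 selection achieves below 9.

9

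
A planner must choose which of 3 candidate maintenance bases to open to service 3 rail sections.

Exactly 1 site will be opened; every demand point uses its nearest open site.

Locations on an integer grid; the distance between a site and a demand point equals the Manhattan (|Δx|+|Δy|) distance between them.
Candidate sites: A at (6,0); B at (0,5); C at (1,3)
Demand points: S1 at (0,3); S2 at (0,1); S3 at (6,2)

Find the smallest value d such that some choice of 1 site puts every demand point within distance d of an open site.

Open {C}.
  Farthest demand point is S3 at distance 6 (to C); all others are ≤ 6.
With {A} the worst case is 9.
With {B} the worst case is 9.
No size-1 selection achieves below 6.

6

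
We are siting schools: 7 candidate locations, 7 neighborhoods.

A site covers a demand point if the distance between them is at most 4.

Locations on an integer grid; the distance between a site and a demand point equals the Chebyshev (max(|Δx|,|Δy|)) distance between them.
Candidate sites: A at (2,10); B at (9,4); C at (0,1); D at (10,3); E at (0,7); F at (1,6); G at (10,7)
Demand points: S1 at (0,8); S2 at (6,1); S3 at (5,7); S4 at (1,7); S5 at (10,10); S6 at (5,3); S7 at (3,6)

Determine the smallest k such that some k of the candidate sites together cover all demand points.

3

Coverage sets (demand points within 4 of each site):
  A: {S1, S3, S4, S7}
  B: {S2, S3, S6}
  C: {}
  D: {S2}
  E: {S1, S4, S7}
  F: {S1, S3, S4, S6, S7}
  G: {S5}
No 2 sites suffice: every size-2 union leaves at least one demand point uncovered.
But {A, B, G} covers everything, so the minimum is 3.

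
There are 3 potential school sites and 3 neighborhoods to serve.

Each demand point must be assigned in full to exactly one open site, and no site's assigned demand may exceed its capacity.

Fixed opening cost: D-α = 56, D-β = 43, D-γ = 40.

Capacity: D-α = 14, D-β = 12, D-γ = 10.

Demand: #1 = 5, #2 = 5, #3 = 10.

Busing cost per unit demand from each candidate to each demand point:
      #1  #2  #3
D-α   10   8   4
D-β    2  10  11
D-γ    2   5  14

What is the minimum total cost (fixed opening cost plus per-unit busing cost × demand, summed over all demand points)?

171

Open {D-α, D-γ}; cheapest assignment that respects the capacities:
  D-α (cap 14, load 10): #3 — cost 10×4 = 40
  D-γ (cap 10, load 10): #1, #2 — cost 5×2 + 5×5 = 35
  Shipping 75, fixed 96 → total 171.
  Any other capacity-feasible assignment to {D-α, D-γ} ships for at least 75.
Compare {D-α, D-β}: its best feasible assignment gives total 199.
Compare {D-α, D-β, D-γ}: its best feasible assignment gives total 214.
Every other set of open sites that can feasibly serve all demand totals ≥ 199 even under its best assignment. Minimum: 171.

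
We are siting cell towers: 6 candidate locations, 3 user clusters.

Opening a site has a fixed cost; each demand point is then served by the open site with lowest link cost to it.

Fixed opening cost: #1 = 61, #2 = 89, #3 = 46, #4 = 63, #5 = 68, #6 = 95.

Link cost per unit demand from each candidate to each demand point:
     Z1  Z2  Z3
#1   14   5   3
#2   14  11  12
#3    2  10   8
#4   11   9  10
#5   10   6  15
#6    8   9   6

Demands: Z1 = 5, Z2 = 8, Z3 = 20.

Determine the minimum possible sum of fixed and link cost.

217

Open {#1, #3}: assign each demand point to its cheapest open site.
  Z1→#3 5×2=10, Z2→#1 8×5=40, Z3→#1 20×3=60
  link cost 110, fixed 107 → total 217.
Compare {#1}: link cost 170 + fixed 61 = 231.
Compare {#1, #4}: link cost 155 + fixed 124 = 279.
Compare {#1, #5}: link cost 150 + fixed 129 = 279.
All other subsets cost ≥ 231. Minimum total cost: 217.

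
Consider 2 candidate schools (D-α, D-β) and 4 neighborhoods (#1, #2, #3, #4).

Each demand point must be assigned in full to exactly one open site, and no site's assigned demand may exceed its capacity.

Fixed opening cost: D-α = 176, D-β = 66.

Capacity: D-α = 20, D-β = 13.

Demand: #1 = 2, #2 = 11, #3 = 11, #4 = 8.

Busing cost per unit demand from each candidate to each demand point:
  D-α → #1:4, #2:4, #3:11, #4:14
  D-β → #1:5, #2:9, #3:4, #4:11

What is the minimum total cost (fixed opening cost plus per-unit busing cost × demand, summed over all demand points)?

452

Open {D-α, D-β}; cheapest assignment that respects the capacities:
  D-α (cap 20, load 19): #2, #4 — cost 11×4 + 8×14 = 156
  D-β (cap 13, load 13): #1, #3 — cost 2×5 + 11×4 = 54
  Shipping 210, fixed 242 → total 452.
  Any other capacity-feasible assignment to {D-α, D-β} ships for at least 210.
Total demand is 32 and no other set of sites has combined capacity ≥ 32, so {D-α, D-β} is the only feasible choice of open sites. Minimum: 452.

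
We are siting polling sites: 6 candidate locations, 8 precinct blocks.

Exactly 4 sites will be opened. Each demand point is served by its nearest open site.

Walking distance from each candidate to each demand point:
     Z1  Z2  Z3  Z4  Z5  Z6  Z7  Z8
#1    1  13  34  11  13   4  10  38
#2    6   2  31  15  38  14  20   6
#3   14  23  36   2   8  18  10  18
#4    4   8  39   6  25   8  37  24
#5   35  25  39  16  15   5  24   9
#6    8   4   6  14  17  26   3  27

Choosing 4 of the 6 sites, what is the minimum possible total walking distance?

Open {#1, #2, #3, #6}.
  Z1→#1 1, Z2→#2 2, Z3→#6 6, Z4→#3 2, Z5→#3 8, Z6→#1 4, Z7→#6 3, Z8→#2 6  ⇒ total 32.
Compare {#1, #3, #5, #6}: total 37.
Compare {#2, #3, #5, #6}: total 38.
No size-4 selection does better; minimum is 32.

32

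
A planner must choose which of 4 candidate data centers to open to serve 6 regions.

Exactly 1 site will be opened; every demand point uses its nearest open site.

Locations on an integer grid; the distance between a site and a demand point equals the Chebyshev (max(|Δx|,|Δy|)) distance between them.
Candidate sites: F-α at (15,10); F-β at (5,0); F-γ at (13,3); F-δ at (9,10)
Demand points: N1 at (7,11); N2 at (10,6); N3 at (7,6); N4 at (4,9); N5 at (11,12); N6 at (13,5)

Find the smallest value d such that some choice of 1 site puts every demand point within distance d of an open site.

Open {F-δ}.
  Farthest demand point is N4 at distance 5 (to F-δ); all others are ≤ 5.
With {F-γ} the worst case is 9.
With {F-α} the worst case is 11.
No size-1 selection achieves below 5.

5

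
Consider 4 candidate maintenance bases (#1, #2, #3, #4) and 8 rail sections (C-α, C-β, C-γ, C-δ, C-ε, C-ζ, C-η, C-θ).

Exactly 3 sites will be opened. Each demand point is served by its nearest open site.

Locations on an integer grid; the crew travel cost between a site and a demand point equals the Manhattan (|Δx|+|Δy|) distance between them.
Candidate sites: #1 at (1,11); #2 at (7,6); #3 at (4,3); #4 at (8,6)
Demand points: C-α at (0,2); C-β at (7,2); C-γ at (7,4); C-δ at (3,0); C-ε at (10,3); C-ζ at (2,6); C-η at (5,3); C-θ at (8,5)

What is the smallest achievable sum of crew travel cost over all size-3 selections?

Open {#2, #3, #4}.
  C-α→#3 5, C-β→#2 4, C-γ→#2 2, C-δ→#3 4, C-ε→#4 5, C-ζ→#2 5, C-η→#3 1, C-θ→#4 1  ⇒ total 27.
Compare {#1, #3, #4}: total 28.
Compare {#1, #2, #3}: total 29.
No size-3 selection does better; minimum is 27.

27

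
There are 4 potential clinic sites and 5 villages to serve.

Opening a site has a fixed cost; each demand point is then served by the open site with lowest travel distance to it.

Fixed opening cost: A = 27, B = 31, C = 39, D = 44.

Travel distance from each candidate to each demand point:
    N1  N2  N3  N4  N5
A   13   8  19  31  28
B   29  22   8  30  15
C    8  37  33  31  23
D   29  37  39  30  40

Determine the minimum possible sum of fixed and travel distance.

Open {A}: assign each demand point to its cheapest open site.
  N1→A 13, N2→A 8, N3→A 19, N4→A 31, N5→A 28
  travel distance 99, fixed 27 → total 126.
Compare {A, B}: travel distance 74 + fixed 58 = 132.
Compare {B}: travel distance 104 + fixed 31 = 135.
Compare {B, C}: travel distance 83 + fixed 70 = 153.
All other subsets cost ≥ 132. Minimum total cost: 126.

126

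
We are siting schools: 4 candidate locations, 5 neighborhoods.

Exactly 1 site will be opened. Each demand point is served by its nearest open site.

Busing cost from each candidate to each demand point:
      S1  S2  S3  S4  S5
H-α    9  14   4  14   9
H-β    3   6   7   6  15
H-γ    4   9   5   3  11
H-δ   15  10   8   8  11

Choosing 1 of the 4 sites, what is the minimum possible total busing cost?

32

Open {H-γ}.
  S1→H-γ 4, S2→H-γ 9, S3→H-γ 5, S4→H-γ 3, S5→H-γ 11  ⇒ total 32.
Compare {H-β}: total 37.
Compare {H-α}: total 50.
No size-1 selection does better; minimum is 32.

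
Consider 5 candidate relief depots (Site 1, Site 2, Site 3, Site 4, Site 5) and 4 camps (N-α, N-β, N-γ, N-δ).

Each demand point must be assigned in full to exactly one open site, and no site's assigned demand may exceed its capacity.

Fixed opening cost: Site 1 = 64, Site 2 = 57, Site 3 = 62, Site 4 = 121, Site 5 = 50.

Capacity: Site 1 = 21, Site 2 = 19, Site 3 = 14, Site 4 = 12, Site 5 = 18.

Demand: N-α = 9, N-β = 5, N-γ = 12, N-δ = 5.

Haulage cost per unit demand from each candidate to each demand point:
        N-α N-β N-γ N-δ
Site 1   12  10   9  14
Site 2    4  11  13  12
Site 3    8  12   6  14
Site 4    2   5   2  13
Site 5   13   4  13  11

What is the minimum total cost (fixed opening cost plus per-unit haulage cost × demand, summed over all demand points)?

342

Open {Site 2, Site 3}; cheapest assignment that respects the capacities:
  Site 2 (cap 19, load 19): N-α, N-β, N-δ — cost 9×4 + 5×11 + 5×12 = 151
  Site 3 (cap 14, load 12): N-γ — cost 12×6 = 72
  Shipping 223, fixed 119 → total 342.
  Any other capacity-feasible assignment to {Site 2, Site 3} ships for at least 223.
Compare {Site 2, Site 3, Site 5}: its best feasible assignment gives total 352.
Compare {Site 2, Site 4}: its best feasible assignment gives total 353.
Every other set of open sites that can feasibly serve all demand totals ≥ 352 even under its best assignment. Minimum: 342.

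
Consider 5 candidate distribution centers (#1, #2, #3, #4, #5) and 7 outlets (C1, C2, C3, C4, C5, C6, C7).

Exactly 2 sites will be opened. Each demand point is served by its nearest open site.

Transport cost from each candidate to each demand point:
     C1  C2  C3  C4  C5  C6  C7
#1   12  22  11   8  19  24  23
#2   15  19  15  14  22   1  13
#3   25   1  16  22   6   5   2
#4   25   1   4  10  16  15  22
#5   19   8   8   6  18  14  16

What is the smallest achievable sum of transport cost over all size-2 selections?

Open {#1, #3}.
  C1→#1 12, C2→#3 1, C3→#1 11, C4→#1 8, C5→#3 6, C6→#3 5, C7→#3 2  ⇒ total 45.
Compare {#3, #5}: total 47.
Compare {#3, #4}: total 53.
No size-2 selection does better; minimum is 45.

45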